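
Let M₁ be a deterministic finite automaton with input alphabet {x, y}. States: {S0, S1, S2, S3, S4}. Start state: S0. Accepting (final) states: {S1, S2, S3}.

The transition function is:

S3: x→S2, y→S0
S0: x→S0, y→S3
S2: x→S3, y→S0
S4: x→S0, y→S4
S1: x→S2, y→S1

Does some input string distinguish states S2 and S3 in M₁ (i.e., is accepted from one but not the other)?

Reachable states from the start: {S0,S2,S3}. Unreachable: {S1,S4} — drop them.
Initial partition by acceptance: {S2,S3} | {S0}.
The partition is now stable with 2 blocks: {S2,S3} | {S0}.
S2 and S3 lie in the same block of the stable partition, so they are equivalent — no string distinguishes them.

No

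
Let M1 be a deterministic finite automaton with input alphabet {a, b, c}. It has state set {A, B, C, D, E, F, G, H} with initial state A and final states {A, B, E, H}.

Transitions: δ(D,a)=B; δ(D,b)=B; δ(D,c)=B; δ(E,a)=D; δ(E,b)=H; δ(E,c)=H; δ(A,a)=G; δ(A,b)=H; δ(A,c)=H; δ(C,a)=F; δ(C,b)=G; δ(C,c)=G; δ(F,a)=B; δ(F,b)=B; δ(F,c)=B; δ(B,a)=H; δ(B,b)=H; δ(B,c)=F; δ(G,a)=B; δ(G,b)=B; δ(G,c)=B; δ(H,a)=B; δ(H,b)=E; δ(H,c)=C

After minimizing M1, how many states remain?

5

All states are reachable from the start state.
P0 = {A,B,E,H} | {C,D,F,G}.
Split {A,B,E,H} by δ(·,a) → {A,E} and {B,H}.
Split {C,D,F,G} by δ(·,a) → {D,F,G} and {C}.
On input b, block {B,H} splits into {B} and {H}.
No further refinement is possible. Final partition (5 blocks): {A,E} | {D,F,G} | {B} | {C} | {H}.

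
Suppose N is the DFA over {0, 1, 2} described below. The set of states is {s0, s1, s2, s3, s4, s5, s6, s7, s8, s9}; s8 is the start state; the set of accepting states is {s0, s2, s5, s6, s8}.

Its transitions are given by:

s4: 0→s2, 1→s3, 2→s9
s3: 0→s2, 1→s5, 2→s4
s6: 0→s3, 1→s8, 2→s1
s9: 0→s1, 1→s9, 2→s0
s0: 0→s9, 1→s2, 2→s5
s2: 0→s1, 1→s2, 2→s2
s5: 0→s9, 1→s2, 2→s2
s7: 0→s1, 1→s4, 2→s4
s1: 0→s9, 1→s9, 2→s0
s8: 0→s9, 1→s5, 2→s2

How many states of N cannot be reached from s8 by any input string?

4

No path from s8 leads to s3, s4, s6, s7; the other 6 states are all reachable.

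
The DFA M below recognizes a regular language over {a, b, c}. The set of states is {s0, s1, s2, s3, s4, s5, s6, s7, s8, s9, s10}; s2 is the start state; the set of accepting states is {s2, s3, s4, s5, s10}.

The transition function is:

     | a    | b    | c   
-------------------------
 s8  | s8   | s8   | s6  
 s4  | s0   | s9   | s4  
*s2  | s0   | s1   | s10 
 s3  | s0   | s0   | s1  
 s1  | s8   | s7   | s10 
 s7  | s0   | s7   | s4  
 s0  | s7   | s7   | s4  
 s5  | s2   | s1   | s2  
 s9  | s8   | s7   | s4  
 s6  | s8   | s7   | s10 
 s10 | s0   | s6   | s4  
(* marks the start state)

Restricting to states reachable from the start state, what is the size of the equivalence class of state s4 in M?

First remove the unreachable states {s3,s5}; 9 states remain.
P0 = {s2,s4,s10} | {s0,s1,s6,s7,s8,s9}.
Split {s0,s1,s6,s7,s8,s9} by δ(·,c) → {s0,s1,s6,s7,s9} and {s8}.
Split {s0,s1,s6,s7,s9} by δ(·,a) → {s1,s6,s9} and {s0,s7}.
No further refinement is possible. Final partition (4 blocks): {s2,s4,s10} | {s1,s6,s9} | {s8} | {s0,s7}.
State s4 belongs to the block {s2,s4,s10}, which has 3 states.

3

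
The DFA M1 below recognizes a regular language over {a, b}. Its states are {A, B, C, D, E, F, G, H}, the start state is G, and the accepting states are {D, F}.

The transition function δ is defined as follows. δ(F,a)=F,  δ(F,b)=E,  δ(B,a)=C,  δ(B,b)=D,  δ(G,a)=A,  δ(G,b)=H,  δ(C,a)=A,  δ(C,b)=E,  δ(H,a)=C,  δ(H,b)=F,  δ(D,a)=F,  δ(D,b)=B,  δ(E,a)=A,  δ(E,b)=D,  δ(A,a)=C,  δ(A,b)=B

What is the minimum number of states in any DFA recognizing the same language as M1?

3

Initial partition by acceptance: {D,F} | {A,B,C,E,G,H}.
Refine {A,B,C,E,G,H} on symbol b: members go to different blocks, giving {A,C,G} and {B,E,H}.
Stable partition: {D,F} | {A,C,G} | {B,E,H} — 3 equivalence classes.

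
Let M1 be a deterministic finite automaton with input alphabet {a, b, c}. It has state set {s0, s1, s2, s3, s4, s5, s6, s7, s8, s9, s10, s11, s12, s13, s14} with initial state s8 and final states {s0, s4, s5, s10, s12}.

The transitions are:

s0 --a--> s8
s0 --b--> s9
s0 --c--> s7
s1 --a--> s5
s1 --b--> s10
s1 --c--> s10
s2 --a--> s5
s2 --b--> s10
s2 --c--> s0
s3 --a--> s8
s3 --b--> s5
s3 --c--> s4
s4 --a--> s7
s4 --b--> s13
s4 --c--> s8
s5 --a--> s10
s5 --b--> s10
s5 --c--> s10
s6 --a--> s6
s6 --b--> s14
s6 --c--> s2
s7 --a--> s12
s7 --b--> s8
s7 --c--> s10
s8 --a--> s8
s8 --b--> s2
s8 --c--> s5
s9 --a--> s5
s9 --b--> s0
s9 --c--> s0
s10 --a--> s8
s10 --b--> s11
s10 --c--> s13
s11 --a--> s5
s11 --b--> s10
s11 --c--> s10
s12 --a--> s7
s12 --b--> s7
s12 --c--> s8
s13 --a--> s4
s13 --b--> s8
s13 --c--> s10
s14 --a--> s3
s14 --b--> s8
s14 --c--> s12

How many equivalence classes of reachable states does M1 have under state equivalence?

States {s1,s3,s6,s14} cannot be reached from the start state, so discard them.
Start with accepting vs non-accepting: {s0,s4,s5,s10,s12} | {s2,s7,s8,s9,s11,s13}.
Refine {s0,s4,s5,s10,s12} on symbol a: members go to different blocks, giving {s0,s4,s10,s12} and {s5}.
Split {s2,s7,s8,s9,s11,s13} by δ(·,a) → {s2,s9,s11} and {s7,s13} and {s8}.
On input a, block {s0,s4,s10,s12} splits into {s0,s10} and {s4,s12}.
No further refinement is possible. Final partition (6 blocks): {s0,s10} | {s2,s9,s11} | {s5} | {s7,s13} | {s8} | {s4,s12}.

6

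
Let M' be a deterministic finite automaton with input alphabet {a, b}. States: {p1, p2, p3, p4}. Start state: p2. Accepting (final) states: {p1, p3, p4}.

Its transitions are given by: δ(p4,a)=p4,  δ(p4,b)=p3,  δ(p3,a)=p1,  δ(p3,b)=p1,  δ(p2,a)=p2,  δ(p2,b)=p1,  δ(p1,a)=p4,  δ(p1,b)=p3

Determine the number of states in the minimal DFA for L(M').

Every state is reachable, so we keep all 4.
Initial partition by acceptance: {p1,p3,p4} | {p2}.
Stable partition: {p1,p3,p4} | {p2} — 2 equivalence classes.

2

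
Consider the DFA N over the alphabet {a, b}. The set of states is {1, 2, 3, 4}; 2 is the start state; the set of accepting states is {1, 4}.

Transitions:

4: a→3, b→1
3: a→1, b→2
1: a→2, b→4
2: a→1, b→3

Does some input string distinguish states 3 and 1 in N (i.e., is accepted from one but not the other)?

Yes

Initial partition by acceptance: {1,4} | {2,3}.
The partition is now stable with 2 blocks: {1,4} | {2,3}.
3 and 1 end up in different blocks, so they are distinguishable. For instance, the string 'ε' is accepted from only 1.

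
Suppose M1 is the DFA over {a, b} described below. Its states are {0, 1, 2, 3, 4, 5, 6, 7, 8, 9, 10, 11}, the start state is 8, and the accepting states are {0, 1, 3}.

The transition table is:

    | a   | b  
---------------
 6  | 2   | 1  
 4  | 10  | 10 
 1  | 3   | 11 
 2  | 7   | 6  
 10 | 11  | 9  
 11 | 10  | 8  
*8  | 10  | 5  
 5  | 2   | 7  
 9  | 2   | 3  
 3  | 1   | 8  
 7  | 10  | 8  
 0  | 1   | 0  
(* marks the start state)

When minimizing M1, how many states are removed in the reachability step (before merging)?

2

No path from 8 leads to 0, 4; the other 10 states are all reachable.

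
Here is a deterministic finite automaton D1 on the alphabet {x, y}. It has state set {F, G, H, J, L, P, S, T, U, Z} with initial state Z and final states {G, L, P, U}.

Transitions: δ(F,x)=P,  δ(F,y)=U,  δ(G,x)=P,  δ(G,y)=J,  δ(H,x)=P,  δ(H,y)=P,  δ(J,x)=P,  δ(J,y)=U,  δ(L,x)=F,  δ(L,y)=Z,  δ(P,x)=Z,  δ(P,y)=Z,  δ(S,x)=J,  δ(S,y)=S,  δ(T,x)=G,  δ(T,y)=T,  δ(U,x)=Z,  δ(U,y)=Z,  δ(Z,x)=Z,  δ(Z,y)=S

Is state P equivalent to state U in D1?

Yes

Reachable states from the start: {J,P,S,U,Z}. Unreachable: {F,G,H,L,T} — drop them.
P0 = {P,U} | {J,S,Z}.
On input x, block {J,S,Z} splits into {S,Z} and {J}.
Refine {S,Z} on symbol x: members go to different blocks, giving {Z} and {S}.
The partition is now stable with 4 blocks: {P,U} | {Z} | {J} | {S}.
P and U lie in the same block of the stable partition, so they are equivalent — no string distinguishes them.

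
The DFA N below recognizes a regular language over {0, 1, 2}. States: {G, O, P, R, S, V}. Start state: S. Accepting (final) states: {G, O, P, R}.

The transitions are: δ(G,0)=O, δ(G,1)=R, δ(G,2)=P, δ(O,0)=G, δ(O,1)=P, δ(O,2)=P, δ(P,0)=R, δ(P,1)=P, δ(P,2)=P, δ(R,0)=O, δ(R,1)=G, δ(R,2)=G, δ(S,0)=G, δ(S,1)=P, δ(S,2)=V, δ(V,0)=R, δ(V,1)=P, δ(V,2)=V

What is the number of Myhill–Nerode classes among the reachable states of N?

All states are reachable from the start state.
P0 = {G,O,P,R} | {S,V}.
The partition is now stable with 2 blocks: {G,O,P,R} | {S,V}.

2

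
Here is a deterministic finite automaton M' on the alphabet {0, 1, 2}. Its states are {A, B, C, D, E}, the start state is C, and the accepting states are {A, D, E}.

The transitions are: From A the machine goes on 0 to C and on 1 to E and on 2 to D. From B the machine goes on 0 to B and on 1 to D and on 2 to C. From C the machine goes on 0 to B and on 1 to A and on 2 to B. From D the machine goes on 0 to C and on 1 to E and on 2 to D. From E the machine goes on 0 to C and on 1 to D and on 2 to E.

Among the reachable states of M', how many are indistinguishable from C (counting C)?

P0 = {A,D,E} | {B,C}.
The partition is now stable with 2 blocks: {A,D,E} | {B,C}.
State C belongs to the block {B,C}, which has 2 states.

2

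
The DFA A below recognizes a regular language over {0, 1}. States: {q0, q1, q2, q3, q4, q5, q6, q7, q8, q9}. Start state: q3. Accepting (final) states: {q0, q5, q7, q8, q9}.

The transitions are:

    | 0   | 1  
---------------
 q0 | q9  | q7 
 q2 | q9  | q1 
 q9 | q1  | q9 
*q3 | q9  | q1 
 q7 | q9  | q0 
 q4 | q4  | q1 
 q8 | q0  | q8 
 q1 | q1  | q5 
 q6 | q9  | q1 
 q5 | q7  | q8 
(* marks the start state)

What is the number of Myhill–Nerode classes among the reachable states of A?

5

States {q2,q4,q6} cannot be reached from the start state, so discard them.
Start with accepting vs non-accepting: {q0,q5,q7,q8,q9} | {q1,q3}.
Refine {q0,q5,q7,q8,q9} on symbol 0: members go to different blocks, giving {q0,q5,q7,q8} and {q9}.
On input 0, block {q0,q5,q7,q8} splits into {q0,q7} and {q5,q8}.
Refine {q1,q3} on symbol 0: members go to different blocks, giving {q1} and {q3}.
No further refinement is possible. Final partition (5 blocks): {q0,q7} | {q1} | {q9} | {q5,q8} | {q3}.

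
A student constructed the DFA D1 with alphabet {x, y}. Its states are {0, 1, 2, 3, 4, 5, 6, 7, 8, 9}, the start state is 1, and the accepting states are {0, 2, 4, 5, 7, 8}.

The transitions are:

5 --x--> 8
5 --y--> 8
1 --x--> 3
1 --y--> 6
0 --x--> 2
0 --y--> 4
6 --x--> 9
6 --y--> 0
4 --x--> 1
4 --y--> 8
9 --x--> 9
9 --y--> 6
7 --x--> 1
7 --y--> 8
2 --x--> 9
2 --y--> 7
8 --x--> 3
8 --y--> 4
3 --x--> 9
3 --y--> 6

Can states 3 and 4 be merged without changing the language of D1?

States {5} cannot be reached from the start state, so discard them.
Start with accepting vs non-accepting: {0,2,4,7,8} | {1,3,6,9}.
Split {0,2,4,7,8} by δ(·,x) → {2,4,7,8} and {0}.
Split {1,3,6,9} by δ(·,y) → {1,3,9} and {6}.
The partition is now stable with 4 blocks: {2,4,7,8} | {1,3,9} | {0} | {6}.
3 and 4 end up in different blocks, so they are distinguishable. For instance, the string 'ε' is accepted from only 4.

No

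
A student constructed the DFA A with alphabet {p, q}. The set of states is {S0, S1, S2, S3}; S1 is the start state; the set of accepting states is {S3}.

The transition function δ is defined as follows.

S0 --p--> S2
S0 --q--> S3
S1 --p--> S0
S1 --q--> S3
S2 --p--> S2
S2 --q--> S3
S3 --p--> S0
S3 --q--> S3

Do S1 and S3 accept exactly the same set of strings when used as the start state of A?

No

Start with accepting vs non-accepting: {S3} | {S0,S1,S2}.
The partition is now stable with 2 blocks: {S3} | {S0,S1,S2}.
S1 and S3 end up in different blocks, so they are distinguishable. For instance, the string 'ε' is accepted from only S3.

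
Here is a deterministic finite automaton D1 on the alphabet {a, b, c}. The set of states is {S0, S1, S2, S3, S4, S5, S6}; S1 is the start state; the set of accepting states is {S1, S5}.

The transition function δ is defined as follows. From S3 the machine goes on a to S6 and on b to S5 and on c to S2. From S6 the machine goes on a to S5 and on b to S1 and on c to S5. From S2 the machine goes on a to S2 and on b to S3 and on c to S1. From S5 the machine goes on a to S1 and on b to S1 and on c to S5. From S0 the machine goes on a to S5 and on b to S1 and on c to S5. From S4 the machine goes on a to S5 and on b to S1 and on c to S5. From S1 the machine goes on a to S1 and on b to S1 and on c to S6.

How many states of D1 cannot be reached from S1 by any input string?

4

BFS from S1 reaches {S1, S5, S6}; the 4 state(s) S0, S2, S3, S4 are never visited.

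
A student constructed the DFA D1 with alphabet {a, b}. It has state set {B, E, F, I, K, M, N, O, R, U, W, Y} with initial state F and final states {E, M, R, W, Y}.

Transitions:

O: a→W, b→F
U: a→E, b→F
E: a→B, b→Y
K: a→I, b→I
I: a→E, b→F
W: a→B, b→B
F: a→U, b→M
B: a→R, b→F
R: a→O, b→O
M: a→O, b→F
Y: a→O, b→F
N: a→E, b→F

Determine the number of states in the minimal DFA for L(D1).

First remove the unreachable states {I,K,N}; 9 states remain.
Start with accepting vs non-accepting: {E,M,R,W,Y} | {B,F,O,U}.
Refine {E,M,R,W,Y} on symbol b: members go to different blocks, giving {M,R,W,Y} and {E}.
Split {B,F,O,U} by δ(·,a) → {B,O} and {F} and {U}.
Split {M,R,W,Y} by δ(·,b) → {M,Y} and {R,W}.
No further refinement is possible. Final partition (6 blocks): {M,Y} | {B,O} | {E} | {F} | {U} | {R,W}.

6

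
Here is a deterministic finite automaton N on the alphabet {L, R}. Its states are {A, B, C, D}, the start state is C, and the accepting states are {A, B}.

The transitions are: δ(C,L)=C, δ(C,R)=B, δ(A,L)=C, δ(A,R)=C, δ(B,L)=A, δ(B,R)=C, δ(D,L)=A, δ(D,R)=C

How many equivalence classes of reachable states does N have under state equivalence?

3

Reachable states from the start: {A,B,C}. Unreachable: {D} — drop them.
Start with accepting vs non-accepting: {A,B} | {C}.
Refine {A,B} on symbol L: members go to different blocks, giving {A} and {B}.
No further refinement is possible. Final partition (3 blocks): {A} | {C} | {B}.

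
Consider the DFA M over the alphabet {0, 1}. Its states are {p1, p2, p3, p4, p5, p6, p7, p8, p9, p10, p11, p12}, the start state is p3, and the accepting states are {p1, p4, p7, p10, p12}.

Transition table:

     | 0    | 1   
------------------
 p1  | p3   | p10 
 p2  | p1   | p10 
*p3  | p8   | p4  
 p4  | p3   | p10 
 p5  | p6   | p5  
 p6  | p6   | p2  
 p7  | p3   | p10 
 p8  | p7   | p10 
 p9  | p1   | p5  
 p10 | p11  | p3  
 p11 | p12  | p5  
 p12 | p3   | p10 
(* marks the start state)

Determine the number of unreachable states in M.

1

BFS from p3 reaches {p1, p2, p3, p4, p5, p6, p7, p8, p10, p11, p12}; the 1 state(s) p9 are never visited.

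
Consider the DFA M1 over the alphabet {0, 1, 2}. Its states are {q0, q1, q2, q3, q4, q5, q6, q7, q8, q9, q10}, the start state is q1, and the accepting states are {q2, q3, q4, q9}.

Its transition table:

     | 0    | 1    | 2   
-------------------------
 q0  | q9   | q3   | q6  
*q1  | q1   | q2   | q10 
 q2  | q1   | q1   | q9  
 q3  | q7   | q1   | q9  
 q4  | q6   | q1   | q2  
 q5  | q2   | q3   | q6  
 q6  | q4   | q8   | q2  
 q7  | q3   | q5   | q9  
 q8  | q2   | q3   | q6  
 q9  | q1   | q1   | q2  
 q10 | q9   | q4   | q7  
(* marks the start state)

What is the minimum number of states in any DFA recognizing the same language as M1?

First remove the unreachable states {q0}; 10 states remain.
Initial partition by acceptance: {q2,q3,q4,q9} | {q1,q5,q6,q7,q8,q10}.
On input 0, block {q1,q5,q6,q7,q8,q10} splits into {q5,q6,q7,q8,q10} and {q1}.
Split {q2,q3,q4,q9} by δ(·,0) → {q2,q9} and {q3,q4}.
Split {q5,q6,q7,q8,q10} by δ(·,0) → {q5,q8,q10} and {q6,q7}.
The partition is now stable with 5 blocks: {q2,q9} | {q5,q8,q10} | {q1} | {q3,q4} | {q6,q7}.

5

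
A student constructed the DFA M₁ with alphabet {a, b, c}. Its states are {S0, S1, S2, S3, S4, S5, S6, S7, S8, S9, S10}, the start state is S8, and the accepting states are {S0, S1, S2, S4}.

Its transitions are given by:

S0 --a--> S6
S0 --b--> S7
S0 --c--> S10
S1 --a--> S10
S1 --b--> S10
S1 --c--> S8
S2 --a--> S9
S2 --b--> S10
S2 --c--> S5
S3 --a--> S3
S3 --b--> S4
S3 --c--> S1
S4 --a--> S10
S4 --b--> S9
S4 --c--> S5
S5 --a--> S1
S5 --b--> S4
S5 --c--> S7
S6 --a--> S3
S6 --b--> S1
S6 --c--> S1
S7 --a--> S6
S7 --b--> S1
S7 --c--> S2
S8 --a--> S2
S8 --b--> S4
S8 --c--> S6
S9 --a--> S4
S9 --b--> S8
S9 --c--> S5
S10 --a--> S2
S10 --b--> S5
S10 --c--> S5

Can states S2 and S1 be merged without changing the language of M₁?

First remove the unreachable states {S0}; 10 states remain.
P0 = {S1,S2,S4} | {S3,S5,S6,S7,S8,S9,S10}.
Split {S3,S5,S6,S7,S8,S9,S10} by δ(·,a) → {S5,S8,S9,S10} and {S3,S6,S7}.
Split {S5,S8,S9,S10} by δ(·,b) → {S5,S8} and {S9,S10}.
No further refinement is possible. Final partition (4 blocks): {S1,S2,S4} | {S5,S8} | {S3,S6,S7} | {S9,S10}.
S2 and S1 lie in the same block of the stable partition, so they are equivalent — no string distinguishes them.

Yes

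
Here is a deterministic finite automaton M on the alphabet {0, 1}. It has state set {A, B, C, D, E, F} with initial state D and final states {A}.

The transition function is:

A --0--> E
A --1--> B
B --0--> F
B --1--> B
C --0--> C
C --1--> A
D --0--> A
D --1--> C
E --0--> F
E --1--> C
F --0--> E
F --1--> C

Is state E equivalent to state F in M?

P0 = {A} | {B,C,D,E,F}.
Split {B,C,D,E,F} by δ(·,0) → {B,C,E,F} and {D}.
Refine {B,C,E,F} on symbol 1: members go to different blocks, giving {B,E,F} and {C}.
Refine {B,E,F} on symbol 1: members go to different blocks, giving {E,F} and {B}.
The partition is now stable with 5 blocks: {A} | {E,F} | {D} | {C} | {B}.
E and F lie in the same block of the stable partition, so they are equivalent — no string distinguishes them.

Yes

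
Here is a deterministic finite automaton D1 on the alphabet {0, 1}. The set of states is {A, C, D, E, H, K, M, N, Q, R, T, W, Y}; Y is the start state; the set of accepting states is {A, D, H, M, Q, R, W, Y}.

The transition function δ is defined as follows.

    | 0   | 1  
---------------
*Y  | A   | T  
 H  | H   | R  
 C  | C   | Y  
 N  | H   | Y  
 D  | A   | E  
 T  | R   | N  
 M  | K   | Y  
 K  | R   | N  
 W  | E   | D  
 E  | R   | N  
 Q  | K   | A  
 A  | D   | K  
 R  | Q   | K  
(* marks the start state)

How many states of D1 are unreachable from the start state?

3

No path from Y leads to C, M, W; the other 10 states are all reachable.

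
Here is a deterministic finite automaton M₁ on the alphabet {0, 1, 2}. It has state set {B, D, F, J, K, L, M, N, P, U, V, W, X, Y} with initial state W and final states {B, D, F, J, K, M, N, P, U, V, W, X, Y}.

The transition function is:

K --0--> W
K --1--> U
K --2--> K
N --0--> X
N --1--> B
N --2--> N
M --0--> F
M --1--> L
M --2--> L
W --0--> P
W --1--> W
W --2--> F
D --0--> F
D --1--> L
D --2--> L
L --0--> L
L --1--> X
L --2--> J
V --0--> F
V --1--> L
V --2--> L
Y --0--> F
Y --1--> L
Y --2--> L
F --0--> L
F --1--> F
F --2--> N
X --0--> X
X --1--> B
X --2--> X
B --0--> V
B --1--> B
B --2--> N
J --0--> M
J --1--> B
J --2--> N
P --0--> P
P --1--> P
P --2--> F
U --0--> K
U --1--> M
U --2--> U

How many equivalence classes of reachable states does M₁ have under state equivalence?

6

States {D,K,U,Y} cannot be reached from the start state, so discard them.
Initial partition by acceptance: {B,F,J,M,N,P,V,W,X} | {L}.
Refine {B,F,J,M,N,P,V,W,X} on symbol 0: members go to different blocks, giving {B,J,M,N,P,V,W,X} and {F}.
Split {B,J,M,N,P,V,W,X} by δ(·,0) → {B,J,N,P,W,X} and {M,V}.
Refine {B,J,N,P,W,X} on symbol 0: members go to different blocks, giving {N,P,W,X} and {B,J}.
Split {N,P,W,X} by δ(·,1) → {N,X} and {P,W}.
No further refinement is possible. Final partition (6 blocks): {N,X} | {L} | {F} | {M,V} | {B,J} | {P,W}.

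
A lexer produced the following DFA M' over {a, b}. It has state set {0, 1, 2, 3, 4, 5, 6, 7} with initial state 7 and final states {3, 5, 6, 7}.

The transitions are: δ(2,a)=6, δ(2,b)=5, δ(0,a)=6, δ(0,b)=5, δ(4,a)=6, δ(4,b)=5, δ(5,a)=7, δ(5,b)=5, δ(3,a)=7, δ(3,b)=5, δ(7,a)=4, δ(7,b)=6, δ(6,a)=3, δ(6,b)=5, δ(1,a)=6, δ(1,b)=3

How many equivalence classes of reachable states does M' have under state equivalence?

4

Reachable states from the start: {3,4,5,6,7}. Unreachable: {0,1,2} — drop them.
P0 = {3,5,6,7} | {4}.
Refine {3,5,6,7} on symbol a: members go to different blocks, giving {3,5,6} and {7}.
Refine {3,5,6} on symbol a: members go to different blocks, giving {3,5} and {6}.
Stable partition: {3,5} | {4} | {7} | {6} — 4 equivalence classes.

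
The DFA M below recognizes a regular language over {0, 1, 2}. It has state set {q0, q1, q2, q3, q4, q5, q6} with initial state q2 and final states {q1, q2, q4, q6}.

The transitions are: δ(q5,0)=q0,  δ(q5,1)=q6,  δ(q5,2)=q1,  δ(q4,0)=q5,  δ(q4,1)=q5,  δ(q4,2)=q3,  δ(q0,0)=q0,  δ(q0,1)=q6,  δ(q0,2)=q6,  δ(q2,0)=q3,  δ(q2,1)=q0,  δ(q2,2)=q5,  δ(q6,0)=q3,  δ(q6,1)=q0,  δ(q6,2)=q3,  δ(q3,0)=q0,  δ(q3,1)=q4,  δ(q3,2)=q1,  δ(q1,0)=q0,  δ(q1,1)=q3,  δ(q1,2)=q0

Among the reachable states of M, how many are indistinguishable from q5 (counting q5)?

3

P0 = {q1,q2,q4,q6} | {q0,q3,q5}.
The partition is now stable with 2 blocks: {q1,q2,q4,q6} | {q0,q3,q5}.
The equivalence class containing q5 is {q0,q3,q5}, of size 3.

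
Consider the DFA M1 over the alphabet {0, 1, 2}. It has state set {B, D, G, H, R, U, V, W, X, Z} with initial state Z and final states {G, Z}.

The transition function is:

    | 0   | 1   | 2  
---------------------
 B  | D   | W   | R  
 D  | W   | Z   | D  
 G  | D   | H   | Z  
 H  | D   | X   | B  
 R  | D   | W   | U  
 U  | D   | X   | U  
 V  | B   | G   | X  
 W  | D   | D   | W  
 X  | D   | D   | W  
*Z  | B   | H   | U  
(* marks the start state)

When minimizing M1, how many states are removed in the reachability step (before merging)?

2

No path from Z leads to G, V; the other 8 states are all reachable.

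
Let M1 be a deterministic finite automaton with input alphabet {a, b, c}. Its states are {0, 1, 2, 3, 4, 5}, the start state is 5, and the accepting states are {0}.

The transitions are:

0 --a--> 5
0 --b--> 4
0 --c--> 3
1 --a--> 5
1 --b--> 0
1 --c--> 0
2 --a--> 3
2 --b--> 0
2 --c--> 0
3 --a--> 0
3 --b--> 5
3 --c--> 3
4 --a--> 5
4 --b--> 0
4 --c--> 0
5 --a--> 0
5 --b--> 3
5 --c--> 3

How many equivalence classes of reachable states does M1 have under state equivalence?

3

First remove the unreachable states {1,2}; 4 states remain.
Initial partition by acceptance: {0} | {3,4,5}.
Split {3,4,5} by δ(·,a) → {3,5} and {4}.
Stable partition: {0} | {3,5} | {4} — 3 equivalence classes.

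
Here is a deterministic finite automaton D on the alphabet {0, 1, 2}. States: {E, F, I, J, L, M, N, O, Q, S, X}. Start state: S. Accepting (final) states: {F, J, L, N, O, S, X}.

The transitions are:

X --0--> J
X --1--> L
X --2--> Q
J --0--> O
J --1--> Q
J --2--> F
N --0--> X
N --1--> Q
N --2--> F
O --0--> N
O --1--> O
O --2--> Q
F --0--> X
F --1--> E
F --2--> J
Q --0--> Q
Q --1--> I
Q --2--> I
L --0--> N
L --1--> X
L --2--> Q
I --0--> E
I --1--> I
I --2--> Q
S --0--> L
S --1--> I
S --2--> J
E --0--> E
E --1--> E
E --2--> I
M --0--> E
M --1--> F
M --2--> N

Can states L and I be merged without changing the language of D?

States {M} cannot be reached from the start state, so discard them.
Start with accepting vs non-accepting: {F,J,L,N,O,S,X} | {E,I,Q}.
Refine {F,J,L,N,O,S,X} on symbol 1: members go to different blocks, giving {F,J,N,S} and {L,O,X}.
The partition is now stable with 3 blocks: {F,J,N,S} | {E,I,Q} | {L,O,X}.
L and I end up in different blocks, so they are distinguishable. For instance, the string 'ε' is accepted from only L.

No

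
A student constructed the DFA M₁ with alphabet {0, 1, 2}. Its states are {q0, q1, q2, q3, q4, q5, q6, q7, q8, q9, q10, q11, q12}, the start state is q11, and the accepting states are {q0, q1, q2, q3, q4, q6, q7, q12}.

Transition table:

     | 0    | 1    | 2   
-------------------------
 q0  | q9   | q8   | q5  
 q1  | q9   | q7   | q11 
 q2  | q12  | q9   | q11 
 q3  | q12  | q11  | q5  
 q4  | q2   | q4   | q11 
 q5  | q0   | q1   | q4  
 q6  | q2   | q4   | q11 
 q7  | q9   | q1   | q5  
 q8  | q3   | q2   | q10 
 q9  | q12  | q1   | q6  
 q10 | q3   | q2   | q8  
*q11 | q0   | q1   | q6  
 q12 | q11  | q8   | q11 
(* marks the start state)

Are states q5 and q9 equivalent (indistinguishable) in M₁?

All states are reachable from the start state.
Initial partition by acceptance: {q0,q1,q2,q3,q4,q6,q7,q12} | {q5,q8,q9,q10,q11}.
Split {q0,q1,q2,q3,q4,q6,q7,q12} by δ(·,0) → {q0,q1,q7,q12} and {q2,q3,q4,q6}.
On input 1, block {q0,q1,q7,q12} splits into {q0,q12} and {q1,q7}.
On input 0, block {q5,q8,q9,q10,q11} splits into {q5,q9,q11} and {q8,q10}.
Refine {q2,q3,q4,q6} on symbol 0: members go to different blocks, giving {q2,q3} and {q4,q6}.
Stable partition: {q0,q12} | {q5,q9,q11} | {q2,q3} | {q1,q7} | {q8,q10} | {q4,q6} — 6 equivalence classes.
q5 and q9 lie in the same block of the stable partition, so they are equivalent — no string distinguishes them.

Yes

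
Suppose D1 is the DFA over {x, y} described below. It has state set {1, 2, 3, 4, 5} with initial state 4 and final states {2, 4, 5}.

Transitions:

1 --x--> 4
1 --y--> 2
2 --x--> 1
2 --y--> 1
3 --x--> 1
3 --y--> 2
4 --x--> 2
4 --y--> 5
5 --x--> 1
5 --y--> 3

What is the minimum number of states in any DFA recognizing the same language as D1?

Start with accepting vs non-accepting: {2,4,5} | {1,3}.
Split {2,4,5} by δ(·,x) → {2,5} and {4}.
On input x, block {1,3} splits into {1} and {3}.
Refine {2,5} on symbol y: members go to different blocks, giving {2} and {5}.
The partition is now stable with 5 blocks: {2} | {1} | {4} | {3} | {5}.

5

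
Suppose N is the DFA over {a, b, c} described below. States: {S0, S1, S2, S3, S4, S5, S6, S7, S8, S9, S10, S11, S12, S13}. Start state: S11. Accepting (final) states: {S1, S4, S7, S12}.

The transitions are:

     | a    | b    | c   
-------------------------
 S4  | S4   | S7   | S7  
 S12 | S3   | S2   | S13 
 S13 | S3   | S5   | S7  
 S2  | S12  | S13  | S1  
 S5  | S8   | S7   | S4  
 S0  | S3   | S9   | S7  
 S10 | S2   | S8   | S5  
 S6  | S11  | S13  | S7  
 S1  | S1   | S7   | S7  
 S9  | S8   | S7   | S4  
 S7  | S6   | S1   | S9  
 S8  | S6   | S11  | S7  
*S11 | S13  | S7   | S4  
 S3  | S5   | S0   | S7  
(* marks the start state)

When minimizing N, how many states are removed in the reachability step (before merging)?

BFS from S11 reaches {S0, S1, S3, S4, S5, S6, S7, S8, S9, S11, S13}; the 3 state(s) S2, S10, S12 are never visited.

3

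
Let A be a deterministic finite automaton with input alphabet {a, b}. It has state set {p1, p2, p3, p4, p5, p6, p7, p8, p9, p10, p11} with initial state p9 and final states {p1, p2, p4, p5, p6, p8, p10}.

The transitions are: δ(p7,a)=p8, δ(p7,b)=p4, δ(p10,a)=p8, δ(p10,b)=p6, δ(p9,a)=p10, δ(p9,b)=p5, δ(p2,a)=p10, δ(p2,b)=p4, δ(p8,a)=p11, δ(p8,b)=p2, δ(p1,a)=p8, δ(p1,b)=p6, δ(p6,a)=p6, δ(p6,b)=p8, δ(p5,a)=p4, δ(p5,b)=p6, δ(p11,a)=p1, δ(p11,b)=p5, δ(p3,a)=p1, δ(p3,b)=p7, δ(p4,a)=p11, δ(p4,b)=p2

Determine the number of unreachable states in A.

No path from p9 leads to p3, p7; the other 9 states are all reachable.

2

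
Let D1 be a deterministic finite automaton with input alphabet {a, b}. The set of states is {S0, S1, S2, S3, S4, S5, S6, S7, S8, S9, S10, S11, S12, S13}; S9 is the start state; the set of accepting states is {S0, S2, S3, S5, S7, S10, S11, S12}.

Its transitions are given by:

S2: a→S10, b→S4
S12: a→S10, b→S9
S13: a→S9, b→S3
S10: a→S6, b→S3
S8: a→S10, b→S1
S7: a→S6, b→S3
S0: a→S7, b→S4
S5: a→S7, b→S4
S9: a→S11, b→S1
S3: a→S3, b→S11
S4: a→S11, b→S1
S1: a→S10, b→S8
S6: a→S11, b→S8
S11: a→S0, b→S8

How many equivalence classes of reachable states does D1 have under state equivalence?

Reachable states from the start: {S0,S1,S3,S4,S6,S7,S8,S9,S10,S11}. Unreachable: {S2,S5,S12,S13} — drop them.
Start with accepting vs non-accepting: {S0,S3,S7,S10,S11} | {S1,S4,S6,S8,S9}.
Split {S0,S3,S7,S10,S11} by δ(·,a) → {S0,S3,S11} and {S7,S10}.
Split {S0,S3,S11} by δ(·,a) → {S3,S11} and {S0}.
Refine {S3,S11} on symbol a: members go to different blocks, giving {S3} and {S11}.
On input a, block {S1,S4,S6,S8,S9} splits into {S4,S6,S9} and {S1,S8}.
No further refinement is possible. Final partition (6 blocks): {S3} | {S4,S6,S9} | {S7,S10} | {S0} | {S11} | {S1,S8}.

6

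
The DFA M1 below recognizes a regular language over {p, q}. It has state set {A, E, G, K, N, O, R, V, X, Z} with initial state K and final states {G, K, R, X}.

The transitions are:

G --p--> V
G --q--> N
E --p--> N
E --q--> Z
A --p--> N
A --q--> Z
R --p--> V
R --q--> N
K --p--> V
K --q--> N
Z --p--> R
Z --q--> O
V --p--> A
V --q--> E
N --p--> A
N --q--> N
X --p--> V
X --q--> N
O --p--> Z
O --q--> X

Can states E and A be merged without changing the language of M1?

States {G} cannot be reached from the start state, so discard them.
Start with accepting vs non-accepting: {K,R,X} | {A,E,N,O,V,Z}.
Split {A,E,N,O,V,Z} by δ(·,p) → {A,E,N,O,V} and {Z}.
Split {A,E,N,O,V} by δ(·,p) → {A,E,N,V} and {O}.
On input q, block {A,E,N,V} splits into {A,E} and {N,V}.
Refine {N,V} on symbol q: members go to different blocks, giving {N} and {V}.
Stable partition: {K,R,X} | {A,E} | {Z} | {O} | {N} | {V} — 6 equivalence classes.
E and A lie in the same block of the stable partition, so they are equivalent — no string distinguishes them.

Yes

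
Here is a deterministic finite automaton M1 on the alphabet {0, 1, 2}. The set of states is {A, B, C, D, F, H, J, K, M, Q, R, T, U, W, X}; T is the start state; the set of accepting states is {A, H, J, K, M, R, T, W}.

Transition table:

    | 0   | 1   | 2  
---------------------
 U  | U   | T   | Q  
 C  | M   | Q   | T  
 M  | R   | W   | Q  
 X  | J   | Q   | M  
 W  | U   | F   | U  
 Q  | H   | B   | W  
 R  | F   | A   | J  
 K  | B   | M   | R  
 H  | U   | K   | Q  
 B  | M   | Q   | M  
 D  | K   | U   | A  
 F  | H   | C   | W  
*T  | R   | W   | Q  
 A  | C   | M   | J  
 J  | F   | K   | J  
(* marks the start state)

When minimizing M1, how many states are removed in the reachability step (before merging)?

No path from T leads to D, X; the other 13 states are all reachable.

2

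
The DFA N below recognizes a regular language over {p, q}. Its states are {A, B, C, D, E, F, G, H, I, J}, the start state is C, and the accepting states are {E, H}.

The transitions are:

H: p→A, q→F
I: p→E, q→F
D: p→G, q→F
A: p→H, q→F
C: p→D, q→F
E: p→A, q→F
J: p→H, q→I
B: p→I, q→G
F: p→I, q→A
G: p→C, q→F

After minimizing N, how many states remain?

States {B,J} cannot be reached from the start state, so discard them.
Start with accepting vs non-accepting: {E,H} | {A,C,D,F,G,I}.
On input p, block {A,C,D,F,G,I} splits into {C,D,F,G} and {A,I}.
Split {C,D,F,G} by δ(·,p) → {C,D,G} and {F}.
No further refinement is possible. Final partition (4 blocks): {E,H} | {C,D,G} | {A,I} | {F}.

4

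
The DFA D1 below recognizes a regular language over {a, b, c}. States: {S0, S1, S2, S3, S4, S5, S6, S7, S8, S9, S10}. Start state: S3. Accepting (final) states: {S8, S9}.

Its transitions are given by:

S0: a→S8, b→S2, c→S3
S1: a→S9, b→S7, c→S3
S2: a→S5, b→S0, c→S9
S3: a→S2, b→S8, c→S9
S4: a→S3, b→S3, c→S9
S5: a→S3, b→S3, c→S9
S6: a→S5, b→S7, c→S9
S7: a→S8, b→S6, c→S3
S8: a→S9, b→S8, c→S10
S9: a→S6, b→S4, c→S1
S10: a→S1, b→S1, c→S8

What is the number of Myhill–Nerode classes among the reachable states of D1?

8

P0 = {S8,S9} | {S0,S1,S2,S3,S4,S5,S6,S7,S10}.
Refine {S8,S9} on symbol a: members go to different blocks, giving {S8} and {S9}.
Refine {S0,S1,S2,S3,S4,S5,S6,S7,S10} on symbol a: members go to different blocks, giving {S2,S3,S4,S5,S6,S10} and {S0,S7} and {S1}.
Refine {S2,S3,S4,S5,S6,S10} on symbol a: members go to different blocks, giving {S2,S3,S4,S5,S6} and {S10}.
Refine {S2,S3,S4,S5,S6} on symbol b: members go to different blocks, giving {S2,S6} and {S4,S5} and {S3}.
No further refinement is possible. Final partition (8 blocks): {S8} | {S2,S6} | {S9} | {S0,S7} | {S1} | {S10} | {S4,S5} | {S3}.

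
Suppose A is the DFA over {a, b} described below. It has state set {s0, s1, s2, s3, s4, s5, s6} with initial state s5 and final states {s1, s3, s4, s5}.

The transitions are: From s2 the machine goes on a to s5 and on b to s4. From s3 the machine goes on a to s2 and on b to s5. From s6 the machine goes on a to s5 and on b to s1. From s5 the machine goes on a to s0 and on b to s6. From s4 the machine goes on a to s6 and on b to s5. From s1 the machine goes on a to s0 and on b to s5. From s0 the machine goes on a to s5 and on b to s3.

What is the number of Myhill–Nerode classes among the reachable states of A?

Every state is reachable, so we keep all 7.
P0 = {s1,s3,s4,s5} | {s0,s2,s6}.
On input b, block {s1,s3,s4,s5} splits into {s1,s3,s4} and {s5}.
The partition is now stable with 3 blocks: {s1,s3,s4} | {s0,s2,s6} | {s5}.

3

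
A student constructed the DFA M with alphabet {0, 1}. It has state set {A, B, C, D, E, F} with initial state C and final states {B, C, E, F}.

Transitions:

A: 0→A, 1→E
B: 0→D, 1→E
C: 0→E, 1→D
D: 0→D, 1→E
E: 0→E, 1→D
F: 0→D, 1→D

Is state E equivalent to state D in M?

No

Reachable states from the start: {C,D,E}. Unreachable: {A,B,F} — drop them.
P0 = {C,E} | {D}.
No further refinement is possible. Final partition (2 blocks): {C,E} | {D}.
E and D end up in different blocks, so they are distinguishable. For instance, the string 'ε' is accepted from only E.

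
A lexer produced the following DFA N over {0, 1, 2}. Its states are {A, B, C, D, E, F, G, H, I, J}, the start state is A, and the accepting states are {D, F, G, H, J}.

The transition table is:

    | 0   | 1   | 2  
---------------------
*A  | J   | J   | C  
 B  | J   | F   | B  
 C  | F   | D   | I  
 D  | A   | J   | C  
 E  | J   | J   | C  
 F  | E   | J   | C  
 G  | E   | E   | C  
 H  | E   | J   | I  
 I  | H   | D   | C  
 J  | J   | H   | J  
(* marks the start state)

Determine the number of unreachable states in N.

2

Starting at A and following transitions, the reachable set is {A, C, D, E, F, H, I, J}. That leaves B, G unreachable — 2 in total.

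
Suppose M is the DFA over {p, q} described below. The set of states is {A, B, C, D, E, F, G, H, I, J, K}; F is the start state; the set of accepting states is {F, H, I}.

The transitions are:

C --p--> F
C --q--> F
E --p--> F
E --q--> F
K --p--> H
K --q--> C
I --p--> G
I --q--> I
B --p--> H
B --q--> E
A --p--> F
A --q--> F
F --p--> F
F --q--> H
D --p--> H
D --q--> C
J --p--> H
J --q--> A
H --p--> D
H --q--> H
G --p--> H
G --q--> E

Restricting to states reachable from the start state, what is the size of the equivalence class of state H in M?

First remove the unreachable states {A,B,E,G,I,J,K}; 4 states remain.
Initial partition by acceptance: {F,H} | {C,D}.
Refine {F,H} on symbol p: members go to different blocks, giving {F} and {H}.
On input p, block {C,D} splits into {C} and {D}.
No further refinement is possible. Final partition (4 blocks): {F} | {C} | {H} | {D}.
State H belongs to the block {H}, which has 1 states.

1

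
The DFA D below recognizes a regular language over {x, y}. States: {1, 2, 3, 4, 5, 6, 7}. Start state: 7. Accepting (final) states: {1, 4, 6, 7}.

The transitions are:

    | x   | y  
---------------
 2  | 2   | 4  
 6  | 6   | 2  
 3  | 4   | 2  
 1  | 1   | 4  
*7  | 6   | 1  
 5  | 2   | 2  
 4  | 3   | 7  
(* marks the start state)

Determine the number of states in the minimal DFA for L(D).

Reachable states from the start: {1,2,3,4,6,7}. Unreachable: {5} — drop them.
Initial partition by acceptance: {1,4,6,7} | {2,3}.
Refine {1,4,6,7} on symbol x: members go to different blocks, giving {1,6,7} and {4}.
Split {1,6,7} by δ(·,y) → {1} and {6} and {7}.
On input x, block {2,3} splits into {2} and {3}.
No further refinement is possible. Final partition (6 blocks): {1} | {2} | {4} | {6} | {7} | {3}.

6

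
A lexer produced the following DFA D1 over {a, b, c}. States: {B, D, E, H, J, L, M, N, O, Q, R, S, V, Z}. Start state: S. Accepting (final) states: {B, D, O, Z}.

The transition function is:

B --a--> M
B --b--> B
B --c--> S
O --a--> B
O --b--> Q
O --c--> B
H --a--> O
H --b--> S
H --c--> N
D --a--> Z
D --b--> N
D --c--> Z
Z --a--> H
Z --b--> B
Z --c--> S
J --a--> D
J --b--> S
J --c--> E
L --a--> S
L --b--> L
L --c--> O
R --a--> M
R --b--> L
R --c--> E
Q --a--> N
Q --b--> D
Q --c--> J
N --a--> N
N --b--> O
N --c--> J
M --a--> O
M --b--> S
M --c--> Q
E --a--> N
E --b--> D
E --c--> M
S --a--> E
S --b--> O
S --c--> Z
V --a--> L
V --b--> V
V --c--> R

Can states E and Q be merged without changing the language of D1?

First remove the unreachable states {L,R,V}; 11 states remain.
Initial partition by acceptance: {B,D,O,Z} | {E,H,J,M,N,Q,S}.
On input a, block {B,D,O,Z} splits into {B,Z} and {D,O}.
On input a, block {E,H,J,M,N,Q,S} splits into {E,N,Q,S} and {H,J,M}.
Refine {E,N,Q,S} on symbol c: members go to different blocks, giving {E,N,Q} and {S}.
The partition is now stable with 5 blocks: {B,Z} | {E,N,Q} | {D,O} | {H,J,M} | {S}.
E and Q lie in the same block of the stable partition, so they are equivalent — no string distinguishes them.

Yes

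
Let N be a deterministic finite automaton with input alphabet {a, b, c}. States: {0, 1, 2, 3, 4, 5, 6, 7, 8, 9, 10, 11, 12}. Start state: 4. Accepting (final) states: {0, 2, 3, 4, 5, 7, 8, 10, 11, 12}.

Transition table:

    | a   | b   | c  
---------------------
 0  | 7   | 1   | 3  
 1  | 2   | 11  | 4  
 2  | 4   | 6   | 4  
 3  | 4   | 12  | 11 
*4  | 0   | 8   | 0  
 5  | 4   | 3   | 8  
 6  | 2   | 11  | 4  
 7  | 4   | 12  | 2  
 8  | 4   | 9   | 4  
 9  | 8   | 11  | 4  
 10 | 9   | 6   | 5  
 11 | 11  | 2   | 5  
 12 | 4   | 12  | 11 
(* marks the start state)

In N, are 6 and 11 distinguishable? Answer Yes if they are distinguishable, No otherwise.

Yes

First remove the unreachable states {10}; 12 states remain.
Initial partition by acceptance: {0,2,3,4,5,7,8,11,12} | {1,6,9}.
Split {0,2,3,4,5,7,8,11,12} by δ(·,b) → {3,4,5,7,11,12} and {0,2,8}.
On input a, block {3,4,5,7,11,12} splits into {3,5,7,11,12} and {4}.
Split {3,5,7,11,12} by δ(·,a) → {3,5,7,12} and {11}.
On input c, block {3,5,7,12} splits into {3,12} and {5,7}.
Refine {0,2,8} on symbol a: members go to different blocks, giving {2,8} and {0}.
The partition is now stable with 7 blocks: {3,12} | {1,6,9} | {2,8} | {4} | {11} | {5,7} | {0}.
6 and 11 end up in different blocks, so they are distinguishable. For instance, the string 'ε' is accepted from only 11.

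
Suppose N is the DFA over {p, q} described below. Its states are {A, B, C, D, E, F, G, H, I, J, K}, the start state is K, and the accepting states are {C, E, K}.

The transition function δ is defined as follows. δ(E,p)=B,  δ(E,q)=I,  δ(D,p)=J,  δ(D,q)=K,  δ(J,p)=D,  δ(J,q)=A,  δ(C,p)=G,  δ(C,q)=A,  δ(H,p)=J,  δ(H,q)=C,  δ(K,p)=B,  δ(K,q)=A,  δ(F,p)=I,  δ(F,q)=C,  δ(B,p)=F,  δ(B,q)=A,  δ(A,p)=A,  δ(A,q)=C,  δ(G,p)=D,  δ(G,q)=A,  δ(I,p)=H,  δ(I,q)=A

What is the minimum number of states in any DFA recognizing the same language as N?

4

First remove the unreachable states {E}; 10 states remain.
Start with accepting vs non-accepting: {C,K} | {A,B,D,F,G,H,I,J}.
Refine {A,B,D,F,G,H,I,J} on symbol q: members go to different blocks, giving {A,D,F,H} and {B,G,I,J}.
On input p, block {A,D,F,H} splits into {D,F,H} and {A}.
Stable partition: {C,K} | {D,F,H} | {B,G,I,J} | {A} — 4 equivalence classes.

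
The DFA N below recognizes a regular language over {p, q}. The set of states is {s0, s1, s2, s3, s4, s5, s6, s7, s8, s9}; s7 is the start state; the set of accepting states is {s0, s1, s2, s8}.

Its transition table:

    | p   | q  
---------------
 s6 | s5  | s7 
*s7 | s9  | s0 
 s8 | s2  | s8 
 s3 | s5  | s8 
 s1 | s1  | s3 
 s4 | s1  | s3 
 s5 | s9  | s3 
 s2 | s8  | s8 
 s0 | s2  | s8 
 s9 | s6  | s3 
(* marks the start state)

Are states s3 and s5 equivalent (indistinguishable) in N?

States {s1,s4} cannot be reached from the start state, so discard them.
Initial partition by acceptance: {s0,s2,s8} | {s3,s5,s6,s7,s9}.
Refine {s3,s5,s6,s7,s9} on symbol q: members go to different blocks, giving {s5,s6,s9} and {s3,s7}.
Stable partition: {s0,s2,s8} | {s5,s6,s9} | {s3,s7} — 3 equivalence classes.
s3 and s5 end up in different blocks, so they are distinguishable. For instance, the string 'q' is accepted from only s3.

No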